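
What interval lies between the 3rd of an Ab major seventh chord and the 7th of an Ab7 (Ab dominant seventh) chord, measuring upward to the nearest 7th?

diminished fifth

The 3rd of Ab major seventh is C; the 7th of Ab7 (Ab dominant seventh) is Gb.
From C to Gb: 6 semitones over a fifth = diminished.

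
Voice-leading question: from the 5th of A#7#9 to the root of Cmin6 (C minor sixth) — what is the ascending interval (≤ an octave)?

diminished sixth

The 5th of A#7#9 is E#; the root of Cmin6 (C minor sixth) is C.
From E# to C: 7 semitones over a sixth = diminished.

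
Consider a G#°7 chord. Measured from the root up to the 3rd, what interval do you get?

G#°7 is spelled G#–B–D–F.
The root is G# and the 3rd is B.
G# up to B is 3 semitones, a half step narrower than a major third, so the interval is minor.

minor 3rd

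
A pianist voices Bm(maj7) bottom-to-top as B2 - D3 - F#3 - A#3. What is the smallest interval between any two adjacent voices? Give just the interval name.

Adjacent intervals: B2→D3 = minor third; D3→F#3 = major third; F#3→A#3 = major third.
The smallest is B2 to D3, a minor third (3 semitones).

minor 3rd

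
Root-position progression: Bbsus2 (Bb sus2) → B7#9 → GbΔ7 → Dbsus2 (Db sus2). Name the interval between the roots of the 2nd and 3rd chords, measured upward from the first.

diminished 6th

The roots are B and Gb.
From B to Gb: 7 semitones over a sixth = diminished.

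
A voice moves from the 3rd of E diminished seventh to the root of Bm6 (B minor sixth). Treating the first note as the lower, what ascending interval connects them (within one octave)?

major third

E diminished seventh has G as its 3rd, and Bm6 (B minor sixth) has B as its root.
G up to B spans 3 letter names and 4 semitones — a major third.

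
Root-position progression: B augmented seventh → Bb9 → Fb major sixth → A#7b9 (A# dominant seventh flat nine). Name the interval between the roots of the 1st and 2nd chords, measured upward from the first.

The roots are B and Bb.
B up to Bb is 11 semitones, a half step narrower than a perfect octave, so the interval is diminished.

diminished octave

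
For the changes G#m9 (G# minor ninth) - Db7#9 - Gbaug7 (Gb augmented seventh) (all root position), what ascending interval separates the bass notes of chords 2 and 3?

The roots are Db and Gb.
Db up to Gb spans 4 letter names and 5 semitones — a perfect fourth.

P4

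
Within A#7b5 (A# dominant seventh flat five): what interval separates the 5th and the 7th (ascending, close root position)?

The chord tones of A#7b5 (A# dominant seventh flat five) are A#–C##–E–G#.
5th = E; 7th = G#.
Counting 3 letters and 4 half steps from E gives a major third.

M3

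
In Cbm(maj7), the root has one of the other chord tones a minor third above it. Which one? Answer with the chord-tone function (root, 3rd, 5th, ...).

3rd

The chord tones of CbmM7 (Cb minor-major seventh) are Cb Ebb Gb Bb.
The root is Cb. A minor third above Cb is Ebb.
Ebb is the chord's 3rd.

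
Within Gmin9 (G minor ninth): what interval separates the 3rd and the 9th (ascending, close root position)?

Gm9 is spelled G, Bb, D, F, A.
So we need the interval from Bb up to A.
Bb up to A spans 7 letter names and 11 semitones — a major seventh.

major 7th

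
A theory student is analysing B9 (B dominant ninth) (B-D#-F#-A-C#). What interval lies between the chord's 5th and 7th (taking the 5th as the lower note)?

That puts F# below A.
3 letter names make it a third; at 3 semitones (a half step narrower than major) the quality is minor.

minor 3rd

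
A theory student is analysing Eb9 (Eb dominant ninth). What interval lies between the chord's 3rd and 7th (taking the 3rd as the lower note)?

The chord tones of Eb9 (Eb dominant ninth) are Eb-G-Bb-Db-F.
3rd = G; 7th = Db.
G up to Db is 6 semitones, a half step narrower than a perfect fifth, so the interval is diminished.
This 3–7 tritone is the characteristic tension at the heart of the dominant sound.

diminished fifth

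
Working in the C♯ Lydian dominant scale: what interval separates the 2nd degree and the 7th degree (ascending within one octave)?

C♯ lydian dominant: C♯ D♯ E♯ F𝄪 G♯ A♯ B.
The 2nd degree is D♯ and the 7th degree is B.
D♯ up to B is 8 semitones, a half step narrower than a major sixth, so the interval is minor.

m6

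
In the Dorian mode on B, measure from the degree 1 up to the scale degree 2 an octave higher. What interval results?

M9

Spelling the Dorian mode on B: B C♯ D E F♯ G♯ A.
So we need the interval from B up to C♯.
From B to C♯ is 14 semitones, exactly the major ninth.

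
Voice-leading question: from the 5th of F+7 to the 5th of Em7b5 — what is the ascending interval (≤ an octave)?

F+7 has C# as its 5th, and Em7b5 has Bb as its 5th.
From C# to Bb: 9 semitones over a seventh = diminished.

diminished seventh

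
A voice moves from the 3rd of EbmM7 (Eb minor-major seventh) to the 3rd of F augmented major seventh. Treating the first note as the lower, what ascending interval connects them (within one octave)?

The 3rd of EbmM7 (Eb minor-major seventh) is Gb; the 3rd of F augmented major seventh is A.
From Gb to A: 3 semitones over a second = augmented.

augmented second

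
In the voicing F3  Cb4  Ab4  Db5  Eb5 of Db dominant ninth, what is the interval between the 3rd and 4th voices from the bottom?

perfect fourth

Those voices are Ab4 and Db5.
Counting 4 letters and 5 half steps from Ab gives a perfect fourth.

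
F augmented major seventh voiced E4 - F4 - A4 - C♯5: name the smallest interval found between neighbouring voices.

Adjacent intervals: E4→F4 = minor second; F4→A4 = major third; A4→C♯5 = major third.
The smallest is E4 to F4, a minor second (1 semitone).

m2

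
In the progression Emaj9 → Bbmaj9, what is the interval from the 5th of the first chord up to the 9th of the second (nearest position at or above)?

Emaj9 has B as its 5th, and Bbmaj9 has C as its 9th.
2 letter names make it a second; at 1 semitone (a half step narrower than major) the quality is minor.

minor second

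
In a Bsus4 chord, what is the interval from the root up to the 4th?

Bsus4: B, E, F#.
That puts B below E.
From B to E is 5 semitones, exactly the perfect fourth.

P4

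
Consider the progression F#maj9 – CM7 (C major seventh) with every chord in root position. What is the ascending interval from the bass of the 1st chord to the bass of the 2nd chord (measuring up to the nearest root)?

diminished 5th

The roots are F# and C.
F# up to C is 6 semitones, a half step narrower than a perfect fifth, so the interval is diminished.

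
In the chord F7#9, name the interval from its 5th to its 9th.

The chord tones of F7#9 are F A C Eb G#.
So we need the interval from C up to G#.
C up to G# is 8 semitones, a half step wider than a perfect fifth, so the interval is augmented.

augmented fifth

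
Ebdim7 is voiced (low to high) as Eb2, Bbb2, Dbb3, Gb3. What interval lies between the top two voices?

Those voices are Dbb3 and Gb3.
4 letter names make it a fourth; at 6 semitones (a half step wider than perfect) the quality is augmented.

augmented fourth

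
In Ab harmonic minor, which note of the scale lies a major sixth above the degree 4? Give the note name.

The scale is Ab Bb Cb Db Eb Fb G.
The degree 4 is Db; a major sixth above that is Bb — scale degree 2.

Bb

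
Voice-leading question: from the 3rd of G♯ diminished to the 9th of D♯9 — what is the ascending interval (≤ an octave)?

augmented fourth

The 3rd of G♯ diminished is B; the 9th of D♯9 is E♯.
B up to E♯ is 6 semitones, a half step wider than a perfect fourth, so the interval is augmented.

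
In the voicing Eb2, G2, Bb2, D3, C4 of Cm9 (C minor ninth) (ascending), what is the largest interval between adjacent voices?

Adjacent intervals: Eb2→G2 = major third; G2→Bb2 = minor third; Bb2→D3 = major third; D3→C4 = minor seventh.
The largest is D3 to C4, a minor seventh (10 semitones).

minor seventh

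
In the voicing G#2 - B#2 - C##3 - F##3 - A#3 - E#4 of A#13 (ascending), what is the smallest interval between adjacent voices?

major second

Adjacent intervals: G#2→B#2 = major third; B#2→C##3 = major second; C##3→F##3 = perfect fourth; F##3→A#3 = minor third; A#3→E#4 = perfect fifth.
The smallest is B#2 to C##3, a major second (2 semitones).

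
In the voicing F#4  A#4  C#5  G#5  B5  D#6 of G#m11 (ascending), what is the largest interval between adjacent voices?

perfect 5th

Adjacent intervals: F#4→A#4 = major third; A#4→C#5 = minor third; C#5→G#5 = perfect fifth; G#5→B5 = minor third; B5→D#6 = major third.
The largest is C#5 to G#5, a perfect fifth (7 semitones).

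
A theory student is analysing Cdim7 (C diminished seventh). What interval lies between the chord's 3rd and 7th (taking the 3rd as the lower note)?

Cdim7 is spelled C E♭ G♭ B𝄫.
3rd = E♭; 7th = B𝄫.
5 letter names make it a fifth; at 6 semitones (a half step narrower than perfect) the quality is diminished.

diminished fifth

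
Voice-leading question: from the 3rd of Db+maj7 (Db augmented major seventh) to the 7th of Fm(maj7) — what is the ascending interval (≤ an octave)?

major 7th

The 3rd of Db+maj7 (Db augmented major seventh) is F; the 7th of Fm(maj7) is E.
Counting 7 letters and 11 half steps from F gives a major seventh.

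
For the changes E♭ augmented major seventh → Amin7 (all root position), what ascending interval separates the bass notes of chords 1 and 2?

augmented fourth

The roots are E♭ and A.
From E♭ to A: 6 semitones over a fourth = augmented.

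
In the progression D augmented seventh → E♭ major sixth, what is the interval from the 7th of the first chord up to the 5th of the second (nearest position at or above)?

minor seventh

The 7th of D augmented seventh is C; the 5th of E♭ major sixth is B♭.
From C to B♭: 10 semitones over a seventh = minor.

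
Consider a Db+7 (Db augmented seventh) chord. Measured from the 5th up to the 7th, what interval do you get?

d3

Db+7 is spelled Db, F, A, Cb.
That puts A below Cb.
From A to Cb: 2 semitones over a third = diminished.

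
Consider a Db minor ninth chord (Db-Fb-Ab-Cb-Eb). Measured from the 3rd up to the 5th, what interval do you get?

major 3rd

So we need the interval from Fb up to Ab.
Fb up to Ab spans 3 letter names and 4 semitones — a major third.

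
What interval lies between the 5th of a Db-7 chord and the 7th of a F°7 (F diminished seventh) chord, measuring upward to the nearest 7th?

d5

Db-7 has Ab as its 5th, and F°7 (F diminished seventh) has Ebb as its 7th.
Ab up to Ebb is 6 semitones, a half step narrower than a perfect fifth, so the interval is diminished.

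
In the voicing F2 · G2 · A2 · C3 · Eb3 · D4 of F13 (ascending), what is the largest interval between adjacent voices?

Adjacent intervals: F2→G2 = major second; G2→A2 = major second; A2→C3 = minor third; C3→Eb3 = minor third; Eb3→D4 = major seventh.
The largest is Eb3 to D4, a major seventh (11 semitones).

major seventh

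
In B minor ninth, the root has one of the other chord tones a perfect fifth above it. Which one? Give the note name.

The chord tones of Bm9 are B D F♯ A C♯.
The root is B. A perfect fifth above B is F♯.
F♯ is the chord's 5th.

F#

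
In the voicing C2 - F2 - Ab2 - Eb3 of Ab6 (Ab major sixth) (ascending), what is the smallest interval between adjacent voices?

Adjacent intervals: C2→F2 = perfect fourth; F2→Ab2 = minor third; Ab2→Eb3 = perfect fifth.
The smallest is F2 to Ab2, a minor third (3 semitones).

minor 3rd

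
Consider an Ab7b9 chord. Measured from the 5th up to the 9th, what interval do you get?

Ab7b9 is spelled Ab-C-Eb-Gb-Bbb.
The 5th is Eb and the 9th is Bbb.
Eb up to Bbb is 6 semitones, a half step narrower than a perfect fifth, so the interval is diminished.

diminished fifth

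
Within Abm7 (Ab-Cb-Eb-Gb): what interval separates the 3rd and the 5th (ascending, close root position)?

So we need the interval from Cb up to Eb.
Cb up to Eb spans 3 letter names and 4 semitones — a major third.

major third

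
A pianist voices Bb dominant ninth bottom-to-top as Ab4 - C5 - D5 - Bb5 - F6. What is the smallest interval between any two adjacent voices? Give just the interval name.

major second

Adjacent intervals: Ab4→C5 = major third; C5→D5 = major second; D5→Bb5 = minor sixth; Bb5→F6 = perfect fifth.
The smallest is C5 to D5, a major second (2 semitones).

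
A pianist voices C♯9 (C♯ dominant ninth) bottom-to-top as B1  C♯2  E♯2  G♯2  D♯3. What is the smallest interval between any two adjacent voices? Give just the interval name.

Adjacent intervals: B1→C♯2 = major second; C♯2→E♯2 = major third; E♯2→G♯2 = minor third; G♯2→D♯3 = perfect fifth.
The smallest is B1 to C♯2, a major second (2 semitones).

major second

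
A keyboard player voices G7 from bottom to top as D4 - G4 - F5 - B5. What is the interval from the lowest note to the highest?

major 13th

The outer voices are D4 and B5.
D up to B spans 13 letter names and 21 semitones — a major thirteenth.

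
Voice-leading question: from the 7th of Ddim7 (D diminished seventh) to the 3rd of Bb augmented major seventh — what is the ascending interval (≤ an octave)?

augmented 2nd

The 7th of Ddim7 (D diminished seventh) is Cb; the 3rd of Bb augmented major seventh is D.
Cb up to D is 3 semitones, a half step wider than a major second, so the interval is augmented.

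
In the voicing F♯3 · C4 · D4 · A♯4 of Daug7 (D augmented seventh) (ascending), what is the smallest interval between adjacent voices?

major second

Adjacent intervals: F♯3→C4 = diminished fifth; C4→D4 = major second; D4→A♯4 = augmented fifth.
The smallest is C4 to D4, a major second (2 semitones).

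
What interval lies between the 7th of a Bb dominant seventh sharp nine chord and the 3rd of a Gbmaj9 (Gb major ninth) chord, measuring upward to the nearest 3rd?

Bb dominant seventh sharp nine has Ab as its 7th, and Gbmaj9 (Gb major ninth) has Bb as its 3rd.
From Ab to Bb is 2 semitones, exactly the major second.

major second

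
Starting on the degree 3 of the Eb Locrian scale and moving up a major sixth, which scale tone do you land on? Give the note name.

Eb

The scale is Eb Fb Gb Ab Bbb Cb Db.
The degree 3 is Gb; a major sixth above that is Eb — scale degree 1.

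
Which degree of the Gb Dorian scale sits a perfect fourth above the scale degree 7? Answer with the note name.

The scale is Gb Ab Bbb Cb Db Eb Fb.
The scale degree 7 is Fb; a perfect fourth above that is Bbb — scale degree 3.

Bbb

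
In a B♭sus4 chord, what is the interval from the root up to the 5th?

The chord tones of B♭sus4 are B♭-E♭-F.
So we need the interval from B♭ up to F.
From B♭ to F is 7 semitones, exactly the perfect fifth.

perfect fifth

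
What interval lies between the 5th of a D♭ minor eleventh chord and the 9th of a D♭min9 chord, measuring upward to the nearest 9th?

D♭ minor eleventh has A♭ as its 5th, and D♭min9 has E♭ as its 9th.
From A♭ to E♭ is 7 semitones, exactly the perfect fifth.

perfect fifth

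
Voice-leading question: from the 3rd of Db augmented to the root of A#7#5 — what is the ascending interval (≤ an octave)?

augmented 3rd

The 3rd of Db augmented is F; the root of A#7#5 is A#.
F up to A# is 5 semitones, a half step wider than a major third, so the interval is augmented.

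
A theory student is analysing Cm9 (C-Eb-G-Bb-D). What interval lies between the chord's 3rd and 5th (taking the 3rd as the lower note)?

major third

The 3rd is Eb and the 5th is G.
Counting 3 letters and 4 half steps from Eb gives a major third.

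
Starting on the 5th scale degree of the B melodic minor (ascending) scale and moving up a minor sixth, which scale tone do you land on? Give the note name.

The scale is B C# D E F# G# A#.
The 5th scale degree is F#; a minor sixth above that is D — scale degree 3.

D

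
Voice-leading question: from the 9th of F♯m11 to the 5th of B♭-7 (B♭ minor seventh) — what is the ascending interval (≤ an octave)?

The 9th of F♯m11 is G♯; the 5th of B♭-7 (B♭ minor seventh) is F.
G♯ up to F is 9 semitones, a whole step narrower than a major seventh, so the interval is diminished.

diminished seventh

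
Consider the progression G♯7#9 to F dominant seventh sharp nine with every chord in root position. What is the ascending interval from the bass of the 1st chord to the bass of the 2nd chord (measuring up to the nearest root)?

diminished seventh

The roots are G♯ and F.
G♯ up to F is 9 semitones, a whole step narrower than a major seventh, so the interval is diminished.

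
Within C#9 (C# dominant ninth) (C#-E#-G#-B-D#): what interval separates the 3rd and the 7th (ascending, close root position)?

The 3rd is E# and the 7th is B.
5 letter names make it a fifth; at 6 semitones (a half step narrower than perfect) the quality is diminished.

diminished 5th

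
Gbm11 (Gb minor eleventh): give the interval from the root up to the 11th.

Spelling the chord: Gb Bbb Db Fb Ab Cb.
So we need the interval from Gb up to Cb.
Gb up to Cb spans 11 letter names and 17 semitones — a perfect eleventh.

perfect 11th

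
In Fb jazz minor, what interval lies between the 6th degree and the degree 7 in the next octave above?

major ninth

Fb melodic minor: Fb Gb Abb Bbb Cb Db Eb.
So we need the interval from Db up to Eb.
Db up to Eb spans 9 letter names and 14 semitones — a major ninth.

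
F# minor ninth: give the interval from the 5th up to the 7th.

Spelling the chord: F#-A-C#-E-G#.
So we need the interval from C# up to E.
From C# to E: 3 semitones over a third = minor.

minor third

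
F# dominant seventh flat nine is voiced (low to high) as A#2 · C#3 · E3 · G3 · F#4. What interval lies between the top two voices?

major seventh

Those voices are G3 and F#4.
G up to F# spans 7 letter names and 11 semitones — a major seventh.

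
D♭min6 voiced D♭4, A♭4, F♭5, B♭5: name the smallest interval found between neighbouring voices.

Adjacent intervals: D♭4→A♭4 = perfect fifth; A♭4→F♭5 = minor sixth; F♭5→B♭5 = augmented fourth.
The smallest is F♭5 to B♭5, an augmented fourth (6 semitones).

augmented fourth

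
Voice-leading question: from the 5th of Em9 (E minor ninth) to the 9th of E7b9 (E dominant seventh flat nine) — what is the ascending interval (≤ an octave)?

diminished fifth

The 5th of Em9 (E minor ninth) is B; the 9th of E7b9 (E dominant seventh flat nine) is F.
5 letter names make it a fifth; at 6 semitones (a half step narrower than perfect) the quality is diminished.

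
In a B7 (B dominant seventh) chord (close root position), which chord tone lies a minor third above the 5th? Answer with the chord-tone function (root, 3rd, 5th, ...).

7th

The chord tones of B7 (B dominant seventh) are B, D#, F#, A.
The 5th is F#. A minor third above F# is A.
A is the chord's 7th.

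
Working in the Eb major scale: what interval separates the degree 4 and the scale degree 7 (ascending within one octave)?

augmented 4th

Eb major: Eb F G Ab Bb C D.
Degree 4 = Ab; 7th degree = D.
Ab up to D is 6 semitones, a half step wider than a perfect fourth, so the interval is augmented.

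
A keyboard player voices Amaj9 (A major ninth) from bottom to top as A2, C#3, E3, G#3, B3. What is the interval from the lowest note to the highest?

The outer voices are A2 and B3.
From A to B is 14 semitones, exactly the major ninth.

major 9th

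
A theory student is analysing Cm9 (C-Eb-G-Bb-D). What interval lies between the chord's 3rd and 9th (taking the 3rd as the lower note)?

That puts Eb below D.
Eb up to D spans 7 letter names and 11 semitones — a major seventh.

major seventh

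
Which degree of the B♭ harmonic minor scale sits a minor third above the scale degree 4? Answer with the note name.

The scale is B♭ C D♭ E♭ F G♭ A.
The scale degree 4 is E♭; a minor third above that is G♭ — scale degree 6.

Gb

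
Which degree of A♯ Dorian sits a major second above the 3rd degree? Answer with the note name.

D#

The scale is A♯ B♯ C♯ D♯ E♯ F𝄪 G♯.
The 3rd degree is C♯; a major second above that is D♯ — scale degree 4.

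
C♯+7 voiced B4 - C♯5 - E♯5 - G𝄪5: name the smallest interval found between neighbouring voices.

Adjacent intervals: B4→C♯5 = major second; C♯5→E♯5 = major third; E♯5→G𝄪5 = major third.
The smallest is B4 to C♯5, a major second (2 semitones).

M2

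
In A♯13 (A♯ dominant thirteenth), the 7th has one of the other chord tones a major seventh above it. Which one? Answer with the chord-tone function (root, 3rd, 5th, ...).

13th

The chord tones of A♯13 are A♯-C𝄪-E♯-G♯-B♯-F𝄪.
The 7th is G♯. A major seventh above G♯ is F𝄪.
F𝄪 is the chord's 13th.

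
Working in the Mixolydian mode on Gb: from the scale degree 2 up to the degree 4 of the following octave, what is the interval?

minor tenth

Gb mixolydian: Gb Ab Bb Cb Db Eb Fb.
That puts Ab below Cb.
Ab up to Cb is 15 semitones, a half step narrower than a major tenth, so the interval is minor.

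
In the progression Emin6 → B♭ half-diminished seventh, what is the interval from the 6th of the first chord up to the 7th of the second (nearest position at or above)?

Emin6 has C♯ as its 6th, and B♭ half-diminished seventh has A♭ as its 7th.
6 letter names make it a sixth; at 7 semitones (a whole step narrower than major) the quality is diminished.

diminished sixth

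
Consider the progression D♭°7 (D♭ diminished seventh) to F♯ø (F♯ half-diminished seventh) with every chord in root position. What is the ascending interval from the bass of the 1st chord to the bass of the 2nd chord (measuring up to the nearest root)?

augmented third

The roots are D♭ and F♯.
D♭ up to F♯ is 5 semitones, a half step wider than a major third, so the interval is augmented.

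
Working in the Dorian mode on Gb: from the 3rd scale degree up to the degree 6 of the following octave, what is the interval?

augmented 11th

The scale runs Gb Ab Bbb Cb Db Eb Fb.
That puts Bbb below Eb.
11 letter names make it an eleventh; at 18 semitones (a half step wider than perfect) the quality is augmented.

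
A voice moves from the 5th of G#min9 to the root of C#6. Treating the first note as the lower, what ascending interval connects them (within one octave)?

The 5th of G#min9 is D#; the root of C#6 is C#.
7 letter names make it a seventh; at 10 semitones (a half step narrower than major) the quality is minor.

minor 7th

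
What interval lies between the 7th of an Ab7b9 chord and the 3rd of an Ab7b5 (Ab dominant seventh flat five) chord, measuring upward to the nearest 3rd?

The 7th of Ab7b9 is Gb; the 3rd of Ab7b5 (Ab dominant seventh flat five) is C.
4 letter names make it a fourth; at 6 semitones (a half step wider than perfect) the quality is augmented.

augmented 4th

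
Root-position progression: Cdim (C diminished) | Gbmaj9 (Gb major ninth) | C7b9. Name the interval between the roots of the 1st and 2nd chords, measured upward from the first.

The roots are C and Gb.
5 letter names make it a fifth; at 6 semitones (a half step narrower than perfect) the quality is diminished.

diminished 5th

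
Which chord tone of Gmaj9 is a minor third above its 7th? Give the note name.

The chord tones of G major ninth are G-B-D-F#-A.
The 7th is F#. A minor third above F# is A.
A is the chord's 9th.

A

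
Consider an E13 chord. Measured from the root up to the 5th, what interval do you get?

E13 (E dominant thirteenth) is spelled E G# B D F# C#.
Root = E; 5th = B.
From E to B is 7 semitones, exactly the perfect fifth.

perfect fifth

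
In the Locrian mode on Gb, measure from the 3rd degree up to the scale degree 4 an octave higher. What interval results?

major 9th

The scale runs Gb Abb Bbb Cb Dbb Ebb Fb.
3rd degree = Bbb; 4th scale degree (up an octave) = Cb.
From Bbb to Cb is 14 semitones, exactly the major ninth.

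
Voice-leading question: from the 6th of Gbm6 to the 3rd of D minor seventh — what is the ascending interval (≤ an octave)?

Gbm6 has Eb as its 6th, and D minor seventh has F as its 3rd.
Counting 2 letters and 2 half steps from Eb gives a major second.

major second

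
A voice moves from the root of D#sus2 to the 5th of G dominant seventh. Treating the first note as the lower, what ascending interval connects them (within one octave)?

The root of D#sus2 is D#; the 5th of G dominant seventh is D.
D# up to D is 11 semitones, a half step narrower than a perfect octave, so the interval is diminished.

diminished 8th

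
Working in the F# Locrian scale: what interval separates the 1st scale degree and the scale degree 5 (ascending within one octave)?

The scale runs F# G A B C D E.
That puts F# below C.
F# up to C is 6 semitones, a half step narrower than a perfect fifth, so the interval is diminished.

d5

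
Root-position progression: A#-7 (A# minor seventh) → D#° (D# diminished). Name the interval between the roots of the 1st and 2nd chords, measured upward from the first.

The roots are A# and D#.
A# up to D# spans 4 letter names and 5 semitones — a perfect fourth.

perfect fourth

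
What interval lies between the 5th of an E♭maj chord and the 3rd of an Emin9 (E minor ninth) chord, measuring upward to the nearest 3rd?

The 5th of E♭maj is B♭; the 3rd of Emin9 (E minor ninth) is G.
From B♭ to G is 9 semitones, exactly the major sixth.

major 6th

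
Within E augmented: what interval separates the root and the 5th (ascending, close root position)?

E+ (E augmented): E, G#, B#.
Root = E; 5th = B#.
From E to B#: 8 semitones over a fifth = augmented.

augmented 5th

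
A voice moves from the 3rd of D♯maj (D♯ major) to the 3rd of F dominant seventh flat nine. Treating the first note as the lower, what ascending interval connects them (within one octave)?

D♯maj (D♯ major) has F𝄪 as its 3rd, and F dominant seventh flat nine has A as its 3rd.
3 letter names make it a third; at 2 semitones (a whole step narrower than major) the quality is diminished.

d3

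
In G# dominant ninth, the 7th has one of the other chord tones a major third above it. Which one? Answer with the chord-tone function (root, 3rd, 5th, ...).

9th

The chord tones of G#9 (G# dominant ninth) are G#-B#-D#-F#-A#.
The 7th is F#. A major third above F# is A#.
A# is the chord's 9th.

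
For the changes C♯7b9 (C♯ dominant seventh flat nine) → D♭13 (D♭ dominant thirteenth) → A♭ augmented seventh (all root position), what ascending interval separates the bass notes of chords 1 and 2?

The roots are C♯ and D♭.
C♯ up to D♭ is 0 semitones, a whole step narrower than a major second, so the interval is diminished.

diminished second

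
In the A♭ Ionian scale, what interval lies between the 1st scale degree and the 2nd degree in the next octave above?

major ninth

The scale runs A♭ B♭ C D♭ E♭ F G.
That puts A♭ below B♭.
A♭ up to B♭ spans 9 letter names and 14 semitones — a major ninth.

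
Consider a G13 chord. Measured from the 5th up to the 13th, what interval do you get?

major ninth

Spelling the chord: G, B, D, F, A, E.
The 5th is D and the 13th is E.
D up to E spans 9 letter names and 14 semitones — a major ninth.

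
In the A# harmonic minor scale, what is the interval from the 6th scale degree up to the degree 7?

augmented second

A# harmonic minor: A# B# C# D# E# F# G##.
6th scale degree = F#; scale degree 7 = G##.
2 letter names make it a second; at 3 semitones (a half step wider than major) the quality is augmented.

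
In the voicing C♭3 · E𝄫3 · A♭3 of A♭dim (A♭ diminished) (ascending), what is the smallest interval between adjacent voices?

m3

Adjacent intervals: C♭3→E𝄫3 = minor third; E𝄫3→A♭3 = augmented fourth.
The smallest is C♭3 to E𝄫3, a minor third (3 semitones).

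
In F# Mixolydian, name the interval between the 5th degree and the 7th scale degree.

m3

Spelling F# Mixolydian: F# G# A# B C# D# E.
5th degree = C#; degree 7 = E.
From C# to E: 3 semitones over a third = minor.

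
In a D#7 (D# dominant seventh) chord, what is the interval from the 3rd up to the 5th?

minor 3rd

The chord tones of D# dominant seventh are D#-F##-A#-C#.
3rd = F##; 5th = A#.
3 letter names make it a third; at 3 semitones (a half step narrower than major) the quality is minor.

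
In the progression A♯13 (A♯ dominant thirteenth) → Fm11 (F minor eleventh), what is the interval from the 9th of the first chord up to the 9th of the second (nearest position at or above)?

A♯13 (A♯ dominant thirteenth) has B♯ as its 9th, and Fm11 (F minor eleventh) has G as its 9th.
B♯ up to G is 7 semitones, a whole step narrower than a major sixth, so the interval is diminished.

d6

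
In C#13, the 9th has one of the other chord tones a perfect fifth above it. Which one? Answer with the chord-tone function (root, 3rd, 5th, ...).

13th

C#13 is spelled C#, E#, G#, B, D#, A#.
The 9th is D#. A perfect fifth above D# is A#.
A# is the chord's 13th.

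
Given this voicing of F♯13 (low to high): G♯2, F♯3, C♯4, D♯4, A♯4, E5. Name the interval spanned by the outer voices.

The outer voices are G♯2 and E5.
G♯ up to E is 32 semitones, a half step narrower than a major 20th, so the interval is minor.

minor 20th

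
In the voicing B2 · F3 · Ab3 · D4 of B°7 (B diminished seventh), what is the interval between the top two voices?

augmented fourth

Those voices are Ab3 and D4.
Ab up to D is 6 semitones, a half step wider than a perfect fourth, so the interval is augmented.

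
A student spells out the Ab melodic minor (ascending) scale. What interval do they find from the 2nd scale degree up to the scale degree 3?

The scale runs Ab Bb Cb Db Eb F G.
That puts Bb below Cb.
2 letter names make it a second; at 1 semitone (a half step narrower than major) the quality is minor.

minor second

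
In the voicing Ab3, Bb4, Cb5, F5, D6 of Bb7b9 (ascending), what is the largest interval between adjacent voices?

Adjacent intervals: Ab3→Bb4 = major ninth; Bb4→Cb5 = minor second; Cb5→F5 = augmented fourth; F5→D6 = major sixth.
The largest is Ab3 to Bb4, a major ninth (14 semitones).

M9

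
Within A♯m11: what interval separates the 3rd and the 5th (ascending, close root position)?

major third

The chord tones of A♯m11 are A♯–C♯–E♯–G♯–B♯–D♯.
The 3rd is C♯ and the 5th is E♯.
From C♯ to E♯ is 4 semitones, exactly the major third.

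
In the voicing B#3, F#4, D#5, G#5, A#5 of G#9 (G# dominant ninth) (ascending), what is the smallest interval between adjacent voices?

major 2nd

Adjacent intervals: B#3→F#4 = diminished fifth; F#4→D#5 = major sixth; D#5→G#5 = perfect fourth; G#5→A#5 = major second.
The smallest is G#5 to A#5, a major second (2 semitones).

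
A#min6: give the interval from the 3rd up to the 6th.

augmented 4th

A# minor sixth: A#–C#–E#–F##.
That puts C# below F##.
C# up to F## is 6 semitones, a half step wider than a perfect fourth, so the interval is augmented.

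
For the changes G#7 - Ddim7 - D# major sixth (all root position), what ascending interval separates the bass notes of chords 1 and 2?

d5

The roots are G# and D.
G# up to D is 6 semitones, a half step narrower than a perfect fifth, so the interval is diminished.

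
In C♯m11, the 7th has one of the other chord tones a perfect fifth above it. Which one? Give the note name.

F#

Spelling the chord: C♯-E-G♯-B-D♯-F♯.
The 7th is B. A perfect fifth above B is F♯.
F♯ is the chord's 11th.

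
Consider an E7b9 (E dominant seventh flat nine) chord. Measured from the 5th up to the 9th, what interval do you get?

diminished fifth

E dominant seventh flat nine is spelled E G# B D F.
5th = B; 9th = F.
5 letter names make it a fifth; at 6 semitones (a half step narrower than perfect) the quality is diminished.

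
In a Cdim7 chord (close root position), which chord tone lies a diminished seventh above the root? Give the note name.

Bbb

Spelling the chord: C–Eb–Gb–Bbb.
The root is C. A diminished seventh above C is Bbb.
Bbb is the chord's 7th.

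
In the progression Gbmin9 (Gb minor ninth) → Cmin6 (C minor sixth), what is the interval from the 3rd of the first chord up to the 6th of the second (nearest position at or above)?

augmented seventh

Gbmin9 (Gb minor ninth) has Bbb as its 3rd, and Cmin6 (C minor sixth) has A as its 6th.
Bbb up to A is 12 semitones, a half step wider than a major seventh, so the interval is augmented.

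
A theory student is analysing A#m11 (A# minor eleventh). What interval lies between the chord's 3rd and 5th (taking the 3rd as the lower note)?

A#m11 (A# minor eleventh): A#-C#-E#-G#-B#-D#.
The 3rd is C# and the 5th is E#.
From C# to E# is 4 semitones, exactly the major third.

major third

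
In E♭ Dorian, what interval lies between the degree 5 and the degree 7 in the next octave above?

minor tenth

Spelling E♭ Dorian: E♭ F G♭ A♭ B♭ C D♭.
The degree 5 is B♭ and the 7th degree (up an octave) is D♭.
From B♭ to D♭: 15 semitones over a tenth = minor.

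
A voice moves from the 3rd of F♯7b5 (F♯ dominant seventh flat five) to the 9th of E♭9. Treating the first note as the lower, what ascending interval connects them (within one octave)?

diminished sixth

F♯7b5 (F♯ dominant seventh flat five) has A♯ as its 3rd, and E♭9 has F as its 9th.
From A♯ to F: 7 semitones over a sixth = diminished.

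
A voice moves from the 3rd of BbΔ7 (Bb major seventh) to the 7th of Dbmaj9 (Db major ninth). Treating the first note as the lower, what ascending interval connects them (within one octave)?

minor seventh

BbΔ7 (Bb major seventh) has D as its 3rd, and Dbmaj9 (Db major ninth) has C as its 7th.
D up to C is 10 semitones, a half step narrower than a major seventh, so the interval is minor.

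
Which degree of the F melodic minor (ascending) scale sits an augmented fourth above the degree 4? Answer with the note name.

The scale is F G Ab Bb C D E.
The degree 4 is Bb; an augmented fourth above that is E — scale degree 7.

E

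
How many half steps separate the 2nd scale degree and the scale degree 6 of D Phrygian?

The scale is D Eb F G A Bb C.
Eb up to Bb is a perfect fifth — 7 semitones.

7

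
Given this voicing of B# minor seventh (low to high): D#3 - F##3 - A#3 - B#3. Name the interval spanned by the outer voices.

major 6th

The outer voices are D#3 and B#3.
Counting 6 letters and 9 half steps from D# gives a major sixth.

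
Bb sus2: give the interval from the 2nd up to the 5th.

perfect fourth

The chord tones of Bbsus2 (Bb sus2) are Bb, C, F.
So we need the interval from C up to F.
From C to F is 5 semitones, exactly the perfect fourth.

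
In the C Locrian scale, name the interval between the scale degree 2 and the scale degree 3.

C locrian: C Db Eb F Gb Ab Bb.
The scale degree 2 is Db and the 3rd degree is Eb.
Db up to Eb spans 2 letter names and 2 semitones — a major second.

M2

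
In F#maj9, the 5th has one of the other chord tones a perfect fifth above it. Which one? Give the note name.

F#maj9 (F# major ninth): F# A# C# E# G#.
The 5th is C#. A perfect fifth above C# is G#.
G# is the chord's 9th.

G#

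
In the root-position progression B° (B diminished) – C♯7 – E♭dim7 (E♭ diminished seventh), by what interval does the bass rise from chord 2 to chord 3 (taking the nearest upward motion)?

diminished third

The roots are C♯ and E♭.
From C♯ to E♭: 2 semitones over a third = diminished.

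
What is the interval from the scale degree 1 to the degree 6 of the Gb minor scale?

Spelling the Gb minor scale: Gb Ab Bbb Cb Db Ebb Fb.
That puts Gb below Ebb.
6 letter names make it a sixth; at 8 semitones (a half step narrower than major) the quality is minor.

minor sixth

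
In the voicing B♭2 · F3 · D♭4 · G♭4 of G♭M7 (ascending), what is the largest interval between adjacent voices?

minor sixth

Adjacent intervals: B♭2→F3 = perfect fifth; F3→D♭4 = minor sixth; D♭4→G♭4 = perfect fourth.
The largest is F3 to D♭4, a minor sixth (8 semitones).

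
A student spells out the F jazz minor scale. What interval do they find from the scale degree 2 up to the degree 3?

minor second

F melodic minor: F G Ab Bb C D E.
So we need the interval from G up to Ab.
2 letter names make it a second; at 1 semitone (a half step narrower than major) the quality is minor.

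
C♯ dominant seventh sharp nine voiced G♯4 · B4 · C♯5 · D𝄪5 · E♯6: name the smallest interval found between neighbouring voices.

M2

Adjacent intervals: G♯4→B4 = minor third; B4→C♯5 = major second; C♯5→D𝄪5 = augmented second; D𝄪5→E♯6 = minor ninth.
The smallest is B4 to C♯5, a major second (2 semitones).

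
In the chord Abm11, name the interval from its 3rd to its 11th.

M9

Ab minor eleventh is spelled Ab Cb Eb Gb Bb Db.
That puts Cb below Db.
Counting 9 letters and 14 half steps from Cb gives a major ninth.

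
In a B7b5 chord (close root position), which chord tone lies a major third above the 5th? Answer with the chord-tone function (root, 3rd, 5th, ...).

7th

The chord tones of B7b5 (B dominant seventh flat five) are B D# F A.
The 5th is F. A major third above F is A.
A is the chord's 7th.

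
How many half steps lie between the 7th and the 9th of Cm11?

4

Cm11: C–Eb–G–Bb–D–F.
Bb to D is a major third: 4 semitones.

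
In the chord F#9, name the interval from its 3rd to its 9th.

F#9 (F# dominant ninth): F# A# C# E G#.
3rd = A#; 9th = G#.
7 letter names make it a seventh; at 10 semitones (a half step narrower than major) the quality is minor.

minor 7th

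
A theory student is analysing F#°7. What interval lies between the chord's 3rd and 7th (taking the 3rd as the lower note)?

F# diminished seventh is spelled F# A C Eb.
The 3rd is A and the 7th is Eb.
A up to Eb is 6 semitones, a half step narrower than a perfect fifth, so the interval is diminished.

diminished fifth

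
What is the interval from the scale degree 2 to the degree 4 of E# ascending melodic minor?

minor third

Spelling E# ascending melodic minor: E# F## G# A# B# C## D##.
That puts F## below A#.
F## up to A# is 3 semitones, a half step narrower than a major third, so the interval is minor.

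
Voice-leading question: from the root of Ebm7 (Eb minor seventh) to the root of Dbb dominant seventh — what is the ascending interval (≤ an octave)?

diminished seventh

The root of Ebm7 (Eb minor seventh) is Eb; the root of Dbb dominant seventh is Dbb.
From Eb to Dbb: 9 semitones over a seventh = diminished.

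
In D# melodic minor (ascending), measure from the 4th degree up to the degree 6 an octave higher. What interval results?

major tenth

Spelling D# melodic minor (ascending): D# E# F# G# A# B# C##.
So we need the interval from G# up to B#.
From G# to B# is 16 semitones, exactly the major tenth.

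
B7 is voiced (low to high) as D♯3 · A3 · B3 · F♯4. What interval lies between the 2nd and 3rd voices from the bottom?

Those voices are A3 and B3.
From A to B is 2 semitones, exactly the major second.

major second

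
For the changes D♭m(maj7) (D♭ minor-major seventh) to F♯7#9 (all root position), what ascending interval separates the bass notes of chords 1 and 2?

The roots are D♭ and F♯.
From D♭ to F♯: 5 semitones over a third = augmented.

A3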